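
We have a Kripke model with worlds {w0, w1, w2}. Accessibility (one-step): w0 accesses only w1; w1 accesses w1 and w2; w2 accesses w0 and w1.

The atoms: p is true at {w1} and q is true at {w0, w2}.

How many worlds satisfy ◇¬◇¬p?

1

w0: successors {w1}; ¬◇¬p there: w1:F. ✗
w1: successors {w1, w2}; ¬◇¬p there: w1:F, w2:F. ✗
w2: successors {w0, w1}; ¬◇¬p there: w0:T, w1:F. ✓
Satisfying worlds: {w2}.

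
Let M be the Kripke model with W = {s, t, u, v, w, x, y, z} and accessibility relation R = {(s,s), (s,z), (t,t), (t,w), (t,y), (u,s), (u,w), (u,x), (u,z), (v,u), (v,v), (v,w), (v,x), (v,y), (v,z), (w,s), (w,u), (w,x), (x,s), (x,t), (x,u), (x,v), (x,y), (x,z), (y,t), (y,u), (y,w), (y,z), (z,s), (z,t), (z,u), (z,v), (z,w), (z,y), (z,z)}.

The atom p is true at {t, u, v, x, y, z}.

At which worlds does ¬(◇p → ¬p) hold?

{t, u, v, x, y, z}

s: ◇p → ¬p is T. ✗
t: ◇p → ¬p is F. ✓
u: ◇p → ¬p is F. ✓
v: ◇p → ¬p is F. ✓
w: ◇p → ¬p is T. ✗
x: ◇p → ¬p is F. ✓
y: ◇p → ¬p is F. ✓
z: ◇p → ¬p is F. ✓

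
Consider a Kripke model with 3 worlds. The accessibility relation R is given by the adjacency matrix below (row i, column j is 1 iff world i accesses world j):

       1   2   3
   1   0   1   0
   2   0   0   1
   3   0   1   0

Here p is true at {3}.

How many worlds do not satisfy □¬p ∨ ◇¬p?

1: □¬p is T, ◇¬p is T. ✓
2: □¬p is F, ◇¬p is F. ✗
3: □¬p is T, ◇¬p is T. ✓
Satisfying worlds: {1, 3}.
So □¬p ∨ ◇¬p fails at the other 1 world.

1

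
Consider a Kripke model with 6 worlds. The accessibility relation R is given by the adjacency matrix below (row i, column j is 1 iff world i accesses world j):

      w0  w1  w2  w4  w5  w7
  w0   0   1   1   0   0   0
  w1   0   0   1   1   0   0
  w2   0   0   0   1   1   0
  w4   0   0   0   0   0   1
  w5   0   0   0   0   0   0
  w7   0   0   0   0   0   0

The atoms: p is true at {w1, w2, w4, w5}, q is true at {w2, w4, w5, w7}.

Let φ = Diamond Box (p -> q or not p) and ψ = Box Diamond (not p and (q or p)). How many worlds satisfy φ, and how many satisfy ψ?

For Diamond Box (p -> q or not p):
w0: successors {w1, w2}; Box (p -> q or not p) there: w1:T, w2:T. ✓
w1: successors {w2, w4}; Box (p -> q or not p) there: w2:T, w4:T. ✓
w2: successors {w4, w5}; Box (p -> q or not p) there: w4:T, w5:T. ✓
w4: successors {w7}; Box (p -> q or not p) there: w7:T. ✓
w5: no successors, so Diamond Box (p -> q or not p) fails. ✗
w7: no successors, so Diamond Box (p -> q or not p) fails. ✗
— 4 worlds.
For Box Diamond (not p and (q or p)):
w0: successors {w1, w2}; Diamond (not p and (q or p)) there: w1:F, w2:F. ✗
w1: successors {w2, w4}; Diamond (not p and (q or p)) there: w2:F, w4:T. ✗
w2: successors {w4, w5}; Diamond (not p and (q or p)) there: w4:T, w5:F. ✗
w4: successors {w7}; Diamond (not p and (q or p)) there: w7:F. ✗
w5: no successors, so Box Diamond (not p and (q or p)) holds vacuously. ✓
w7: no successors, so Box Diamond (not p and (q or p)) holds vacuously. ✓
— 2 worlds.

4 and 2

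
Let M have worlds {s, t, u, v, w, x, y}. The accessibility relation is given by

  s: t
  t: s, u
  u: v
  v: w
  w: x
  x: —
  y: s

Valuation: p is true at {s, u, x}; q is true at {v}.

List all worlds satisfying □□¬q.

{s, u, v, w, x, y}

s: successors {t}; □¬q there: t:T. ✓
t: successors {s, u}; □¬q there: s:T, u:F. ✗
u: successors {v}; □¬q there: v:T. ✓
v: successors {w}; □¬q there: w:T. ✓
w: successors {x}; □¬q there: x:T. ✓
x: no successors, so □□¬q holds vacuously. ✓
y: successors {s}; □¬q there: s:T. ✓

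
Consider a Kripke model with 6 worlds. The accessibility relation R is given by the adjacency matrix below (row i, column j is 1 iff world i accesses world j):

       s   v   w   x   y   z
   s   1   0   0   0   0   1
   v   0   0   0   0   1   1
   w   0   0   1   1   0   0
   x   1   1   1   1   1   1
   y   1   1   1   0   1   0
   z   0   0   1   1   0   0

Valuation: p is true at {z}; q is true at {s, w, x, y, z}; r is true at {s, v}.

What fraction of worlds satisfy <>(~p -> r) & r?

s: <>(~p -> r) is T, r is T. ✓
v: <>(~p -> r) is T, r is T. ✓
w: <>(~p -> r) is F, r is F. ✗
x: <>(~p -> r) is T, r is F. ✗
y: <>(~p -> r) is T, r is F. ✗
z: <>(~p -> r) is F, r is F. ✗
That's 2 of 6 worlds, so 2/6 = 1/3.

1/3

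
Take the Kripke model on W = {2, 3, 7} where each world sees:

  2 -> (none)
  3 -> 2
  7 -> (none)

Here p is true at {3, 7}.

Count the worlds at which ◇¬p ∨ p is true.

2

2: ◇¬p is F, p is F. ✗
3: ◇¬p is T, p is T. ✓
7: ◇¬p is F, p is T. ✓
Satisfying worlds: {3, 7}.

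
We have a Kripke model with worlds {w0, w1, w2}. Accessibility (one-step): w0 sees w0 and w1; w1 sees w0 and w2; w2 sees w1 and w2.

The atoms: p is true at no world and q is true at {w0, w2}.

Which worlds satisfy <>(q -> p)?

{w0, w2}

w0: successors {w0, w1}; q -> p there: w0:F, w1:T. ✓
w1: successors {w0, w2}; q -> p there: w0:F, w2:F. ✗
w2: successors {w1, w2}; q -> p there: w1:T, w2:F. ✓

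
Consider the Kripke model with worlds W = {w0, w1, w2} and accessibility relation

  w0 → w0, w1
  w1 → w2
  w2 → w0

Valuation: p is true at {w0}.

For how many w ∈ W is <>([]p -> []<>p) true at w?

3

w0: successors {w0, w1}; []p -> []<>p there: w0:T, w1:T. ✓
w1: successors {w2}; []p -> []<>p there: w2:T. ✓
w2: successors {w0}; []p -> []<>p there: w0:T. ✓
Satisfying worlds: {w0, w1, w2}.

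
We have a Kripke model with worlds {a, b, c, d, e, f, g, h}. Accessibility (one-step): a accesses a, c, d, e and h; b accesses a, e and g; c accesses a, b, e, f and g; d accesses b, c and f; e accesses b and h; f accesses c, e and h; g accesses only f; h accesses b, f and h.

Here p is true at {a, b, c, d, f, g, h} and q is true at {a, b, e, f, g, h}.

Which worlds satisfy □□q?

a: successors {a, c, d, e, h}; □q there: a:F, c:T, d:F, e:T, h:T. ✗
b: successors {a, e, g}; □q there: a:F, e:T, g:T. ✗
c: successors {a, b, e, f, g}; □q there: a:F, b:T, e:T, f:F, g:T. ✗
d: successors {b, c, f}; □q there: b:T, c:T, f:F. ✗
e: successors {b, h}; □q there: b:T, h:T. ✓
f: successors {c, e, h}; □q there: c:T, e:T, h:T. ✓
g: successors {f}; □q there: f:F. ✗
h: successors {b, f, h}; □q there: b:T, f:F, h:T. ✗

{e, f}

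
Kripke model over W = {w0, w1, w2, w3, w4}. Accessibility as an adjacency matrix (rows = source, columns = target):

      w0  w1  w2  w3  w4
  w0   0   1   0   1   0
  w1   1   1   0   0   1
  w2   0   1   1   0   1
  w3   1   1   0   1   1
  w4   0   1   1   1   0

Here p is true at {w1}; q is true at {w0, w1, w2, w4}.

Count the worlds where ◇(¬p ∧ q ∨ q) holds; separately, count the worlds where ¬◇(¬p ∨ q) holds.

5 and 0

For ◇(¬p ∧ q ∨ q):
w0: successors {w1, w3}; ¬p ∧ q ∨ q there: w1:T, w3:F. ✓
w1: successors {w0, w1, w4}; ¬p ∧ q ∨ q there: w0:T, w1:T, w4:T. ✓
w2: successors {w1, w2, w4}; ¬p ∧ q ∨ q there: w1:T, w2:T, w4:T. ✓
w3: successors {w0, w1, w3, w4}; ¬p ∧ q ∨ q there: w0:T, w1:T, w3:F, w4:T. ✓
w4: successors {w1, w2, w3}; ¬p ∧ q ∨ q there: w1:T, w2:T, w3:F. ✓
— 5 worlds.
For ¬◇(¬p ∨ q):
w0: ◇(¬p ∨ q) is T. ✗
w1: ◇(¬p ∨ q) is T. ✗
w2: ◇(¬p ∨ q) is T. ✗
w3: ◇(¬p ∨ q) is T. ✗
w4: ◇(¬p ∨ q) is T. ✗
— 0 worlds.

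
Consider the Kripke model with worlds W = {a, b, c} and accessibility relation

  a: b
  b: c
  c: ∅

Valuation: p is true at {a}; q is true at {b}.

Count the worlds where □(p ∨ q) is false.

a: successors {b}; p ∨ q there: b:T. ✓
b: successors {c}; p ∨ q there: c:F. ✗
c: no successors, so □(p ∨ q) holds vacuously. ✓
Satisfying worlds: {a, c}.
So □(p ∨ q) fails at the other 1 world.

1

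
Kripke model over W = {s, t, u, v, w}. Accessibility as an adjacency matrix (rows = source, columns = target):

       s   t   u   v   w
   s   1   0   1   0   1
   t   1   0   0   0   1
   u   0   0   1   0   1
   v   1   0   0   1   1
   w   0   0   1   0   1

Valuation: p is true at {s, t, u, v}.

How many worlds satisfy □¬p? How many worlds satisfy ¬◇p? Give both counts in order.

For □¬p:
s: successors {s, u, w}; ¬p there: s:F, u:F, w:T. ✗
t: successors {s, w}; ¬p there: s:F, w:T. ✗
u: successors {u, w}; ¬p there: u:F, w:T. ✗
v: successors {s, v, w}; ¬p there: s:F, v:F, w:T. ✗
w: successors {u, w}; ¬p there: u:F, w:T. ✗
— 0 worlds.
For ¬◇p:
s: ◇p is T. ✗
t: ◇p is T. ✗
u: ◇p is T. ✗
v: ◇p is T. ✗
w: ◇p is T. ✗
— 0 worlds.

0 and 0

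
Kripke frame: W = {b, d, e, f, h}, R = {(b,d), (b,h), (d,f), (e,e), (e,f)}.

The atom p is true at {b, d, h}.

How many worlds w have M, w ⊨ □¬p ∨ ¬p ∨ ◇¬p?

4

b: □¬p ∨ ¬p is F, ◇¬p is F. ✗
d: □¬p ∨ ¬p is T, ◇¬p is T. ✓
e: □¬p ∨ ¬p is T, ◇¬p is T. ✓
f: □¬p ∨ ¬p is T, ◇¬p is F. ✓
h: □¬p ∨ ¬p is T, ◇¬p is F. ✓
Satisfying worlds: {d, e, f, h}.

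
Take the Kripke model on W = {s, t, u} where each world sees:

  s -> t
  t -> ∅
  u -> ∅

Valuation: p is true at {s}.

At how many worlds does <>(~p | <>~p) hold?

1

s: successors {t}; ~p | <>~p there: t:T. ✓
t: no successors, so <>(~p | <>~p) fails. ✗
u: no successors, so <>(~p | <>~p) fails. ✗
Satisfying worlds: {s}.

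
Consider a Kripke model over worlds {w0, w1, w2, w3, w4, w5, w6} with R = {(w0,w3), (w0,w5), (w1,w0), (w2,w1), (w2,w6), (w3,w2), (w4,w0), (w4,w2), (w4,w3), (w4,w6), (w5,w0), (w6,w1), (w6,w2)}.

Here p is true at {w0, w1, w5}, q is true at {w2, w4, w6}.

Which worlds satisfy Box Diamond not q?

{w1, w2, w3, w5, w6}

w0: successors {w3, w5}; Diamond not q there: w3:F, w5:T. ✗
w1: successors {w0}; Diamond not q there: w0:T. ✓
w2: successors {w1, w6}; Diamond not q there: w1:T, w6:T. ✓
w3: successors {w2}; Diamond not q there: w2:T. ✓
w4: successors {w0, w2, w3, w6}; Diamond not q there: w0:T, w2:T, w3:F, w6:T. ✗
w5: successors {w0}; Diamond not q there: w0:T. ✓
w6: successors {w1, w2}; Diamond not q there: w1:T, w2:T. ✓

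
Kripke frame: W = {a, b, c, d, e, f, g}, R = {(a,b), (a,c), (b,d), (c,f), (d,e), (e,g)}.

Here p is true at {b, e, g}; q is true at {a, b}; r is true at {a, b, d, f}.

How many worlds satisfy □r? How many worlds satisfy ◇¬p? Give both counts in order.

4 and 3

For □r:
a: successors {b, c}; r there: b:T, c:F. ✗
b: successors {d}; r there: d:T. ✓
c: successors {f}; r there: f:T. ✓
d: successors {e}; r there: e:F. ✗
e: successors {g}; r there: g:F. ✗
f: no successors, so □r holds vacuously. ✓
g: no successors, so □r holds vacuously. ✓
— 4 worlds.
For ◇¬p:
a: successors {b, c}; ¬p there: b:F, c:T. ✓
b: successors {d}; ¬p there: d:T. ✓
c: successors {f}; ¬p there: f:T. ✓
d: successors {e}; ¬p there: e:F. ✗
e: successors {g}; ¬p there: g:F. ✗
f: no successors, so ◇¬p fails. ✗
g: no successors, so ◇¬p fails. ✗
— 3 worlds.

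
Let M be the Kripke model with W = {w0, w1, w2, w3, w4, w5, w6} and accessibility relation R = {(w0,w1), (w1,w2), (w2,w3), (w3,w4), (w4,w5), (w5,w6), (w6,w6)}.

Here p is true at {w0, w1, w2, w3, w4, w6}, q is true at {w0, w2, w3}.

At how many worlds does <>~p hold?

w0: successors {w1}; ~p there: w1:F. ✗
w1: successors {w2}; ~p there: w2:F. ✗
w2: successors {w3}; ~p there: w3:F. ✗
w3: successors {w4}; ~p there: w4:F. ✗
w4: successors {w5}; ~p there: w5:T. ✓
w5: successors {w6}; ~p there: w6:F. ✗
w6: successors {w6}; ~p there: w6:F. ✗
Satisfying worlds: {w4}.

1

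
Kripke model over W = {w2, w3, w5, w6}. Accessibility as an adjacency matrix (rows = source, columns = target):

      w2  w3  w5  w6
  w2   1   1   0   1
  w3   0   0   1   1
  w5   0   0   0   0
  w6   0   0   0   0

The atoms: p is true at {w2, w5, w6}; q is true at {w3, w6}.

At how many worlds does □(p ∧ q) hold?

2

w2: successors {w2, w3, w6}; p ∧ q there: w2:F, w3:F, w6:T. ✗
w3: successors {w5, w6}; p ∧ q there: w5:F, w6:T. ✗
w5: no successors, so □(p ∧ q) holds vacuously. ✓
w6: no successors, so □(p ∧ q) holds vacuously. ✓
Satisfying worlds: {w5, w6}.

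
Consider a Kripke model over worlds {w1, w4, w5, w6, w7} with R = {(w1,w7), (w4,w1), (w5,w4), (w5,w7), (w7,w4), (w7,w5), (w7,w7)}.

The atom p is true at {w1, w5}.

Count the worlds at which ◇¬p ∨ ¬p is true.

5

w1: ◇¬p is T, ¬p is F. ✓
w4: ◇¬p is F, ¬p is T. ✓
w5: ◇¬p is T, ¬p is F. ✓
w6: ◇¬p is F, ¬p is T. ✓
w7: ◇¬p is T, ¬p is T. ✓
Satisfying worlds: {w1, w4, w5, w6, w7}.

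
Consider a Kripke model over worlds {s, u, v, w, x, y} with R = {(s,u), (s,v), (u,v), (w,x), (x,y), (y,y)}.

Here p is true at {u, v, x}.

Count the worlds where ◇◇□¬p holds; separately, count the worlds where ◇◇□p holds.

4 and 1

For ◇◇□¬p:
s: successors {u, v}; ◇□¬p there: u:T, v:F. ✓
u: successors {v}; ◇□¬p there: v:F. ✗
v: no successors, so ◇◇□¬p fails. ✗
w: successors {x}; ◇□¬p there: x:T. ✓
x: successors {y}; ◇□¬p there: y:T. ✓
y: successors {y}; ◇□¬p there: y:T. ✓
— 4 worlds.
For ◇◇□p:
s: successors {u, v}; ◇□p there: u:T, v:F. ✓
u: successors {v}; ◇□p there: v:F. ✗
v: no successors, so ◇◇□p fails. ✗
w: successors {x}; ◇□p there: x:F. ✗
x: successors {y}; ◇□p there: y:F. ✗
y: successors {y}; ◇□p there: y:F. ✗
— 1 world.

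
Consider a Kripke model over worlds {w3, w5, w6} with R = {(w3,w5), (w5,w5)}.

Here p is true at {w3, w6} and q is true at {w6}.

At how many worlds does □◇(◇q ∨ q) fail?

2

w3: successors {w5}; ◇(◇q ∨ q) there: w5:F. ✗
w5: successors {w5}; ◇(◇q ∨ q) there: w5:F. ✗
w6: no successors, so □◇(◇q ∨ q) holds vacuously. ✓
Satisfying worlds: {w6}.
So □◇(◇q ∨ q) fails at the other 2 worlds.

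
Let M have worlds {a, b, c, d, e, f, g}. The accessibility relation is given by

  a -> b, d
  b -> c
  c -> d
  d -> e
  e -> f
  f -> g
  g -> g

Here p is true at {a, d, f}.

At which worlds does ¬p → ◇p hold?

{a, c, d, e, f}

a: ¬p is F, ◇p is T. ✓
b: ¬p is T, ◇p is F. ✗
c: ¬p is T, ◇p is T. ✓
d: ¬p is F, ◇p is F. ✓
e: ¬p is T, ◇p is T. ✓
f: ¬p is F, ◇p is F. ✓
g: ¬p is T, ◇p is F. ✗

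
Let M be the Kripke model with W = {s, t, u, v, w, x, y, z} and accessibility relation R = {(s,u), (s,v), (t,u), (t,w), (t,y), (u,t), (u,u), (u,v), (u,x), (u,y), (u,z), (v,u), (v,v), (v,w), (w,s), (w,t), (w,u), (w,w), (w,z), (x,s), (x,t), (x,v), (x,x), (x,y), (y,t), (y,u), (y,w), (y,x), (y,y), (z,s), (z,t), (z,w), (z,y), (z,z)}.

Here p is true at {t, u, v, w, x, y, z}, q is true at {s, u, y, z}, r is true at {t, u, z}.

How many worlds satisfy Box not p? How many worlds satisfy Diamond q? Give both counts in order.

For Box not p:
s: successors {u, v}; not p there: u:F, v:F. ✗
t: successors {u, w, y}; not p there: u:F, w:F, y:F. ✗
u: successors {t, u, v, x, y, z}; not p there: t:F, u:F, v:F, x:F, y:F, z:F. ✗
v: successors {u, v, w}; not p there: u:F, v:F, w:F. ✗
w: successors {s, t, u, w, z}; not p there: s:T, t:F, u:F, w:F, z:F. ✗
x: successors {s, t, v, x, y}; not p there: s:T, t:F, v:F, x:F, y:F. ✗
y: successors {t, u, w, x, y}; not p there: t:F, u:F, w:F, x:F, y:F. ✗
z: successors {s, t, w, y, z}; not p there: s:T, t:F, w:F, y:F, z:F. ✗
— 0 worlds.
For Diamond q:
s: successors {u, v}; q there: u:T, v:F. ✓
t: successors {u, w, y}; q there: u:T, w:F, y:T. ✓
u: successors {t, u, v, x, y, z}; q there: t:F, u:T, v:F, x:F, y:T, z:T. ✓
v: successors {u, v, w}; q there: u:T, v:F, w:F. ✓
w: successors {s, t, u, w, z}; q there: s:T, t:F, u:T, w:F, z:T. ✓
x: successors {s, t, v, x, y}; q there: s:T, t:F, v:F, x:F, y:T. ✓
y: successors {t, u, w, x, y}; q there: t:F, u:T, w:F, x:F, y:T. ✓
z: successors {s, t, w, y, z}; q there: s:T, t:F, w:F, y:T, z:T. ✓
— 8 worlds.

0 and 8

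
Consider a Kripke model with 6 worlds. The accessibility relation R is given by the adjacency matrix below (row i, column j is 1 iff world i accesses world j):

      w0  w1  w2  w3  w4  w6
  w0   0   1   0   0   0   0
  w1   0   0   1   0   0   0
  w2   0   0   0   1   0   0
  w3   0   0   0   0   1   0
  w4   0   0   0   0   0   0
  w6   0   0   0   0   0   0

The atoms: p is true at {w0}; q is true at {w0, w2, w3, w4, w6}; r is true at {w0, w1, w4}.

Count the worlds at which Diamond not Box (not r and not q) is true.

3

w0: successors {w1}; not Box (not r and not q) there: w1:T. ✓
w1: successors {w2}; not Box (not r and not q) there: w2:T. ✓
w2: successors {w3}; not Box (not r and not q) there: w3:T. ✓
w3: successors {w4}; not Box (not r and not q) there: w4:F. ✗
w4: no successors, so Diamond not Box (not r and not q) fails. ✗
w6: no successors, so Diamond not Box (not r and not q) fails. ✗
Satisfying worlds: {w0, w1, w2}.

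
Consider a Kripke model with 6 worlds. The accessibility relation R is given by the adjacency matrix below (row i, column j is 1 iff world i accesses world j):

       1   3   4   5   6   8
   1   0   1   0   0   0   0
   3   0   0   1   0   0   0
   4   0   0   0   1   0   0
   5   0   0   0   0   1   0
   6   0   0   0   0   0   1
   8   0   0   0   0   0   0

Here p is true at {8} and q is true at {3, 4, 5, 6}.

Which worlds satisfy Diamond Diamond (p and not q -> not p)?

{1, 3, 4}

1: successors {3}; Diamond (p and not q -> not p) there: 3:T. ✓
3: successors {4}; Diamond (p and not q -> not p) there: 4:T. ✓
4: successors {5}; Diamond (p and not q -> not p) there: 5:T. ✓
5: successors {6}; Diamond (p and not q -> not p) there: 6:F. ✗
6: successors {8}; Diamond (p and not q -> not p) there: 8:F. ✗
8: no successors, so Diamond Diamond (p and not q -> not p) fails. ✗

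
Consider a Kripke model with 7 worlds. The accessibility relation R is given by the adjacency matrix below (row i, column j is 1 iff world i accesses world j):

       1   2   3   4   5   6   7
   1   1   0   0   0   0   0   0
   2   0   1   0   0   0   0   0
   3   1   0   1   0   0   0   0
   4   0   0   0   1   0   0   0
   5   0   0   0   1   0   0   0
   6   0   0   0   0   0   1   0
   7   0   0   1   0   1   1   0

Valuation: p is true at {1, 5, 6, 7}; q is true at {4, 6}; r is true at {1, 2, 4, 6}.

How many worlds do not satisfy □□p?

5

1: successors {1}; □p there: 1:T. ✓
2: successors {2}; □p there: 2:F. ✗
3: successors {1, 3}; □p there: 1:T, 3:F. ✗
4: successors {4}; □p there: 4:F. ✗
5: successors {4}; □p there: 4:F. ✗
6: successors {6}; □p there: 6:T. ✓
7: successors {3, 5, 6}; □p there: 3:F, 5:F, 6:T. ✗
Satisfying worlds: {1, 6}.
So □□p fails at the other 5 worlds.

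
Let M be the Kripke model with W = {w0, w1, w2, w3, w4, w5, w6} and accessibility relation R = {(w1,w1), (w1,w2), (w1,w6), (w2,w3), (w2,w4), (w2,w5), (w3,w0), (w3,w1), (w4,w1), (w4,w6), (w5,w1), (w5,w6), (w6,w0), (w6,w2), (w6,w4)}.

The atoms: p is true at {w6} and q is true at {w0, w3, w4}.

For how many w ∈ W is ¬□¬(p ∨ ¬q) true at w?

6

w0: □¬(p ∨ ¬q) is T. ✗
w1: □¬(p ∨ ¬q) is F. ✓
w2: □¬(p ∨ ¬q) is F. ✓
w3: □¬(p ∨ ¬q) is F. ✓
w4: □¬(p ∨ ¬q) is F. ✓
w5: □¬(p ∨ ¬q) is F. ✓
w6: □¬(p ∨ ¬q) is F. ✓
Satisfying worlds: {w1, w2, w3, w4, w5, w6}.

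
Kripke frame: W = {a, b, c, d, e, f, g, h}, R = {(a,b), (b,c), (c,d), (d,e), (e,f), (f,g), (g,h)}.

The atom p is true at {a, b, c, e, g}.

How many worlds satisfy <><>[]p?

3

a: successors {b}; <>[]p there: b:F. ✗
b: successors {c}; <>[]p there: c:T. ✓
c: successors {d}; <>[]p there: d:F. ✗
d: successors {e}; <>[]p there: e:T. ✓
e: successors {f}; <>[]p there: f:F. ✗
f: successors {g}; <>[]p there: g:T. ✓
g: successors {h}; <>[]p there: h:F. ✗
h: no successors, so <><>[]p fails. ✗
Satisfying worlds: {b, d, f}.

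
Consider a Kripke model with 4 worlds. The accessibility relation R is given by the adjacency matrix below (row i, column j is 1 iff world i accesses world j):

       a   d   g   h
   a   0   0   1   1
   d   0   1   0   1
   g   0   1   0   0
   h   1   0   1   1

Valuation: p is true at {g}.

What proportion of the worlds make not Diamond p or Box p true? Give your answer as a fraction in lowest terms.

1/2

a: not Diamond p is F, Box p is F. ✗
d: not Diamond p is T, Box p is F. ✓
g: not Diamond p is T, Box p is F. ✓
h: not Diamond p is F, Box p is F. ✗
That's 2 of 4 worlds, so 2/4 = 1/2.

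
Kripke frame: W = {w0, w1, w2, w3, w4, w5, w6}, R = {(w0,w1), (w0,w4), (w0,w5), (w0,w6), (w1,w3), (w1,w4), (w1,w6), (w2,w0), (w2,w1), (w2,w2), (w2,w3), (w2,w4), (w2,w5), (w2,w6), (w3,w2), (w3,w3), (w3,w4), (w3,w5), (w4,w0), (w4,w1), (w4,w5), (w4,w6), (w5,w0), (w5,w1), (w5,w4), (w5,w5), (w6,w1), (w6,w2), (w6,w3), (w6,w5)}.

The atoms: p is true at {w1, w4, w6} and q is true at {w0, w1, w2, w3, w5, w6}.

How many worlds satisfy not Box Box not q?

7

w0: Box Box not q is F. ✓
w1: Box Box not q is F. ✓
w2: Box Box not q is F. ✓
w3: Box Box not q is F. ✓
w4: Box Box not q is F. ✓
w5: Box Box not q is F. ✓
w6: Box Box not q is F. ✓
Satisfying worlds: {w0, w1, w2, w3, w4, w5, w6}.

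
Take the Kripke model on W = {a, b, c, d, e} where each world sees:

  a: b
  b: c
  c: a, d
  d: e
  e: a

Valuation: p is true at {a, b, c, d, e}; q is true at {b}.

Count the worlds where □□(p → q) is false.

a: successors {b}; □(p → q) there: b:F. ✗
b: successors {c}; □(p → q) there: c:F. ✗
c: successors {a, d}; □(p → q) there: a:T, d:F. ✗
d: successors {e}; □(p → q) there: e:F. ✗
e: successors {a}; □(p → q) there: a:T. ✓
Satisfying worlds: {e}.
So □□(p → q) fails at the other 4 worlds.

4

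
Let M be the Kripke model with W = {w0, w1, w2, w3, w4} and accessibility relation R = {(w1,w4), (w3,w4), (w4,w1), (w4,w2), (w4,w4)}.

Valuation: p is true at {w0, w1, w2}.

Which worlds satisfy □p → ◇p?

w0: □p is T, ◇p is F. ✗
w1: □p is F, ◇p is F. ✓
w2: □p is T, ◇p is F. ✗
w3: □p is F, ◇p is F. ✓
w4: □p is F, ◇p is T. ✓

{w1, w3, w4}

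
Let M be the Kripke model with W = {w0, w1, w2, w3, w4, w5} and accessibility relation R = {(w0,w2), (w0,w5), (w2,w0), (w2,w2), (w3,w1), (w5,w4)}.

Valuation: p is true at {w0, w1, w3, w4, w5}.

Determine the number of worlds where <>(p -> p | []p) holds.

4

w0: successors {w2, w5}; p -> p | []p there: w2:T, w5:T. ✓
w1: no successors, so <>(p -> p | []p) fails. ✗
w2: successors {w0, w2}; p -> p | []p there: w0:T, w2:T. ✓
w3: successors {w1}; p -> p | []p there: w1:T. ✓
w4: no successors, so <>(p -> p | []p) fails. ✗
w5: successors {w4}; p -> p | []p there: w4:T. ✓
Satisfying worlds: {w0, w2, w3, w5}.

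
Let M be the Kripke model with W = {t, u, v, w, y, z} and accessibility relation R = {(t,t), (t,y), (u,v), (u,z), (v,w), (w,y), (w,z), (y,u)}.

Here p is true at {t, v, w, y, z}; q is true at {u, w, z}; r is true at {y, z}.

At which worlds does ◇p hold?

{t, u, v, w}

t: successors {t, y}; p there: t:T, y:T. ✓
u: successors {v, z}; p there: v:T, z:T. ✓
v: successors {w}; p there: w:T. ✓
w: successors {y, z}; p there: y:T, z:T. ✓
y: successors {u}; p there: u:F. ✗
z: no successors, so ◇p fails. ✗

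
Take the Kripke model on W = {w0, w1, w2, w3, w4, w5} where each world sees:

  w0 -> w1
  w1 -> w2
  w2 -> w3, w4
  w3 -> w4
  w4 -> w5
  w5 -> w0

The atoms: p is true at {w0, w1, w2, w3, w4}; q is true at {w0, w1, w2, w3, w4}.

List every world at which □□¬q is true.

w0: successors {w1}; □¬q there: w1:F. ✗
w1: successors {w2}; □¬q there: w2:F. ✗
w2: successors {w3, w4}; □¬q there: w3:F, w4:T. ✗
w3: successors {w4}; □¬q there: w4:T. ✓
w4: successors {w5}; □¬q there: w5:F. ✗
w5: successors {w0}; □¬q there: w0:F. ✗

{w3}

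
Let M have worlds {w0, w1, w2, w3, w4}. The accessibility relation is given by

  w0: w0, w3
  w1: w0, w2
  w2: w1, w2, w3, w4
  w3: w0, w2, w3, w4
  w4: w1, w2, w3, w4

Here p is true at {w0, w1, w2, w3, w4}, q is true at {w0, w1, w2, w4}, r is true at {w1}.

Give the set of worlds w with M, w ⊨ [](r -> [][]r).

w0: successors {w0, w3}; r -> [][]r there: w0:T, w3:T. ✓
w1: successors {w0, w2}; r -> [][]r there: w0:T, w2:T. ✓
w2: successors {w1, w2, w3, w4}; r -> [][]r there: w1:F, w2:T, w3:T, w4:T. ✗
w3: successors {w0, w2, w3, w4}; r -> [][]r there: w0:T, w2:T, w3:T, w4:T. ✓
w4: successors {w1, w2, w3, w4}; r -> [][]r there: w1:F, w2:T, w3:T, w4:T. ✗

{w0, w1, w3}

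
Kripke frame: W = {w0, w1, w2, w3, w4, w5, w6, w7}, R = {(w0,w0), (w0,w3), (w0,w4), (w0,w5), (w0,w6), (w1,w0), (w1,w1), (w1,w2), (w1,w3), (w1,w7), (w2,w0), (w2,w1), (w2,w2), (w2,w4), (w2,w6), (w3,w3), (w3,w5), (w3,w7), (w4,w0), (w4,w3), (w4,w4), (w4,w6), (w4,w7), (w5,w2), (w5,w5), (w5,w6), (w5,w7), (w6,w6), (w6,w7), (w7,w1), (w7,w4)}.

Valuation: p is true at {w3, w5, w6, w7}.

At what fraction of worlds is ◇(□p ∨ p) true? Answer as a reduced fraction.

w0: successors {w0, w3, w4, w5, w6}; □p ∨ p there: w0:F, w3:T, w4:F, w5:T, w6:T. ✓
w1: successors {w0, w1, w2, w3, w7}; □p ∨ p there: w0:F, w1:F, w2:F, w3:T, w7:T. ✓
w2: successors {w0, w1, w2, w4, w6}; □p ∨ p there: w0:F, w1:F, w2:F, w4:F, w6:T. ✓
w3: successors {w3, w5, w7}; □p ∨ p there: w3:T, w5:T, w7:T. ✓
w4: successors {w0, w3, w4, w6, w7}; □p ∨ p there: w0:F, w3:T, w4:F, w6:T, w7:T. ✓
w5: successors {w2, w5, w6, w7}; □p ∨ p there: w2:F, w5:T, w6:T, w7:T. ✓
w6: successors {w6, w7}; □p ∨ p there: w6:T, w7:T. ✓
w7: successors {w1, w4}; □p ∨ p there: w1:F, w4:F. ✗
That's 7 of 8 worlds, so 7/8.

7/8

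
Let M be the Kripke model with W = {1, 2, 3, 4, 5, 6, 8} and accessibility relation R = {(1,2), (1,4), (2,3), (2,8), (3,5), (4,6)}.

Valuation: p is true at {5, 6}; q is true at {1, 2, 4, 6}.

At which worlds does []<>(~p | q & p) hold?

1: successors {2, 4}; <>(~p | q & p) there: 2:T, 4:T. ✓
2: successors {3, 8}; <>(~p | q & p) there: 3:F, 8:F. ✗
3: successors {5}; <>(~p | q & p) there: 5:F. ✗
4: successors {6}; <>(~p | q & p) there: 6:F. ✗
5: no successors, so []<>(~p | q & p) holds vacuously. ✓
6: no successors, so []<>(~p | q & p) holds vacuously. ✓
8: no successors, so []<>(~p | q & p) holds vacuously. ✓

{1, 5, 6, 8}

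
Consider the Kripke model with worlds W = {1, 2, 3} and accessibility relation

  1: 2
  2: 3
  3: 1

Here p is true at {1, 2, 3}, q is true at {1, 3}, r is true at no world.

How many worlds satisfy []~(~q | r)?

1: successors {2}; ~(~q | r) there: 2:F. ✗
2: successors {3}; ~(~q | r) there: 3:T. ✓
3: successors {1}; ~(~q | r) there: 1:T. ✓
Satisfying worlds: {2, 3}.

2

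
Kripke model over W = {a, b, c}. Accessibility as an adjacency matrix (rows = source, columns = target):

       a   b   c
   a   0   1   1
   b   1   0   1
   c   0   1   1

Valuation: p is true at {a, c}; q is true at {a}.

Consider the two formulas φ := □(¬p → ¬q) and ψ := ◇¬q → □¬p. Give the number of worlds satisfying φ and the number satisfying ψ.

For □(¬p → ¬q):
a: successors {b, c}; ¬p → ¬q there: b:T, c:T. ✓
b: successors {a, c}; ¬p → ¬q there: a:T, c:T. ✓
c: successors {b, c}; ¬p → ¬q there: b:T, c:T. ✓
— 3 worlds.
For ◇¬q → □¬p:
a: ◇¬q is T, □¬p is F. ✗
b: ◇¬q is T, □¬p is F. ✗
c: ◇¬q is T, □¬p is F. ✗
— 0 worlds.

3 and 0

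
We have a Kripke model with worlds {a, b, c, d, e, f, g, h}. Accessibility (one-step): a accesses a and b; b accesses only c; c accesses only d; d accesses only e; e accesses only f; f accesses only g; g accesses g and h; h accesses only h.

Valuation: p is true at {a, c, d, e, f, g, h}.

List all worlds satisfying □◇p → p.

a: □◇p is T, p is T. ✓
b: □◇p is T, p is F. ✗
c: □◇p is T, p is T. ✓
d: □◇p is T, p is T. ✓
e: □◇p is T, p is T. ✓
f: □◇p is T, p is T. ✓
g: □◇p is T, p is T. ✓
h: □◇p is T, p is T. ✓

{a, c, d, e, f, g, h}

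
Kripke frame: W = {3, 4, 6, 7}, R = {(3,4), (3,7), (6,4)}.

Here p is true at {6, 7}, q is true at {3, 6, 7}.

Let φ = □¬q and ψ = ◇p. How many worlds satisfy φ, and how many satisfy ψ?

For □¬q:
3: successors {4, 7}; ¬q there: 4:T, 7:F. ✗
4: no successors, so □¬q holds vacuously. ✓
6: successors {4}; ¬q there: 4:T. ✓
7: no successors, so □¬q holds vacuously. ✓
— 3 worlds.
For ◇p:
3: successors {4, 7}; p there: 4:F, 7:T. ✓
4: no successors, so ◇p fails. ✗
6: successors {4}; p there: 4:F. ✗
7: no successors, so ◇p fails. ✗
— 1 world.

3 and 1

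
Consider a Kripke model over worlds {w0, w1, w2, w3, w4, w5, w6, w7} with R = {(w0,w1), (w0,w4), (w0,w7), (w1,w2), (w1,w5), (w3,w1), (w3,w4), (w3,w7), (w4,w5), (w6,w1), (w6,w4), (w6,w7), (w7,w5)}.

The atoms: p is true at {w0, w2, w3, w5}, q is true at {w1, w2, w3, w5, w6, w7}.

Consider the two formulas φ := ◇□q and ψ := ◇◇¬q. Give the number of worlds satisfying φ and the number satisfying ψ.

For ◇□q:
w0: successors {w1, w4, w7}; □q there: w1:T, w4:T, w7:T. ✓
w1: successors {w2, w5}; □q there: w2:T, w5:T. ✓
w2: no successors, so ◇□q fails. ✗
w3: successors {w1, w4, w7}; □q there: w1:T, w4:T, w7:T. ✓
w4: successors {w5}; □q there: w5:T. ✓
w5: no successors, so ◇□q fails. ✗
w6: successors {w1, w4, w7}; □q there: w1:T, w4:T, w7:T. ✓
w7: successors {w5}; □q there: w5:T. ✓
— 6 worlds.
For ◇◇¬q:
w0: successors {w1, w4, w7}; ◇¬q there: w1:F, w4:F, w7:F. ✗
w1: successors {w2, w5}; ◇¬q there: w2:F, w5:F. ✗
w2: no successors, so ◇◇¬q fails. ✗
w3: successors {w1, w4, w7}; ◇¬q there: w1:F, w4:F, w7:F. ✗
w4: successors {w5}; ◇¬q there: w5:F. ✗
w5: no successors, so ◇◇¬q fails. ✗
w6: successors {w1, w4, w7}; ◇¬q there: w1:F, w4:F, w7:F. ✗
w7: successors {w5}; ◇¬q there: w5:F. ✗
— 0 worlds.

6 and 0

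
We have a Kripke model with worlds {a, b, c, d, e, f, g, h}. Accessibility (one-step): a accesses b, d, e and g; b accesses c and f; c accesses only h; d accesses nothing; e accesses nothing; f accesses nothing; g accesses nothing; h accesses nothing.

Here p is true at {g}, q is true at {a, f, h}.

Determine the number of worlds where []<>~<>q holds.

a: successors {b, d, e, g}; <>~<>q there: b:T, d:F, e:F, g:F. ✗
b: successors {c, f}; <>~<>q there: c:T, f:F. ✗
c: successors {h}; <>~<>q there: h:F. ✗
d: no successors, so []<>~<>q holds vacuously. ✓
e: no successors, so []<>~<>q holds vacuously. ✓
f: no successors, so []<>~<>q holds vacuously. ✓
g: no successors, so []<>~<>q holds vacuously. ✓
h: no successors, so []<>~<>q holds vacuously. ✓
Satisfying worlds: {d, e, f, g, h}.

5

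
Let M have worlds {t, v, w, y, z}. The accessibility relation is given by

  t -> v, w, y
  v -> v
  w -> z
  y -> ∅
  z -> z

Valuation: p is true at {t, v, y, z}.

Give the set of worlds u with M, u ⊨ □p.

{v, w, y, z}

t: successors {v, w, y}; p there: v:T, w:F, y:T. ✗
v: successors {v}; p there: v:T. ✓
w: successors {z}; p there: z:T. ✓
y: no successors, so □p holds vacuously. ✓
z: successors {z}; p there: z:T. ✓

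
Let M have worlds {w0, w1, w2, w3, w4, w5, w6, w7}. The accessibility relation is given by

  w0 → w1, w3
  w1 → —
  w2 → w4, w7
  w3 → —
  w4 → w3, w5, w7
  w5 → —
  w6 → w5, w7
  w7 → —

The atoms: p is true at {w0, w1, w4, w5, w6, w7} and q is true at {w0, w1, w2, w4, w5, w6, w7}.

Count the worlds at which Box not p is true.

4

w0: successors {w1, w3}; not p there: w1:F, w3:T. ✗
w1: no successors, so Box not p holds vacuously. ✓
w2: successors {w4, w7}; not p there: w4:F, w7:F. ✗
w3: no successors, so Box not p holds vacuously. ✓
w4: successors {w3, w5, w7}; not p there: w3:T, w5:F, w7:F. ✗
w5: no successors, so Box not p holds vacuously. ✓
w6: successors {w5, w7}; not p there: w5:F, w7:F. ✗
w7: no successors, so Box not p holds vacuously. ✓
Satisfying worlds: {w1, w3, w5, w7}.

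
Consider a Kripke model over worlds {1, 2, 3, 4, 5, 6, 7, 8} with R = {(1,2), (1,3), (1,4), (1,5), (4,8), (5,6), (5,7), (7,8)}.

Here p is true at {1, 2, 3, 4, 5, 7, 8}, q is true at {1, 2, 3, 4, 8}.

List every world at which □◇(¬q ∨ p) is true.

1: successors {2, 3, 4, 5}; ◇(¬q ∨ p) there: 2:F, 3:F, 4:T, 5:T. ✗
2: no successors, so □◇(¬q ∨ p) holds vacuously. ✓
3: no successors, so □◇(¬q ∨ p) holds vacuously. ✓
4: successors {8}; ◇(¬q ∨ p) there: 8:F. ✗
5: successors {6, 7}; ◇(¬q ∨ p) there: 6:F, 7:T. ✗
6: no successors, so □◇(¬q ∨ p) holds vacuously. ✓
7: successors {8}; ◇(¬q ∨ p) there: 8:F. ✗
8: no successors, so □◇(¬q ∨ p) holds vacuously. ✓

{2, 3, 6, 8}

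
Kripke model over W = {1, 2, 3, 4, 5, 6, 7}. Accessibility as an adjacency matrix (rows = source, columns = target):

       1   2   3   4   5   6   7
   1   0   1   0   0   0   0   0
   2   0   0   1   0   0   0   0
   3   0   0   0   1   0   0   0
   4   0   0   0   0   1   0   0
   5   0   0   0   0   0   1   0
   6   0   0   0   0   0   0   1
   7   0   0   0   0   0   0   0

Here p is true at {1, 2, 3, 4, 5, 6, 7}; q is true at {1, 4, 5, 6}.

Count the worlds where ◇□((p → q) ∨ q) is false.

1: successors {2}; □((p → q) ∨ q) there: 2:F. ✗
2: successors {3}; □((p → q) ∨ q) there: 3:T. ✓
3: successors {4}; □((p → q) ∨ q) there: 4:T. ✓
4: successors {5}; □((p → q) ∨ q) there: 5:T. ✓
5: successors {6}; □((p → q) ∨ q) there: 6:F. ✗
6: successors {7}; □((p → q) ∨ q) there: 7:T. ✓
7: no successors, so ◇□((p → q) ∨ q) fails. ✗
Satisfying worlds: {2, 3, 4, 6}.
So ◇□((p → q) ∨ q) fails at the other 3 worlds.

3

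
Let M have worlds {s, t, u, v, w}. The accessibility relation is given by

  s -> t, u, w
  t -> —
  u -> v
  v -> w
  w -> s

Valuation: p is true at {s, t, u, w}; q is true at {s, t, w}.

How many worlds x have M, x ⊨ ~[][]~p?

4

s: [][]~p is F. ✓
t: [][]~p is T. ✗
u: [][]~p is F. ✓
v: [][]~p is F. ✓
w: [][]~p is F. ✓
Satisfying worlds: {s, u, v, w}.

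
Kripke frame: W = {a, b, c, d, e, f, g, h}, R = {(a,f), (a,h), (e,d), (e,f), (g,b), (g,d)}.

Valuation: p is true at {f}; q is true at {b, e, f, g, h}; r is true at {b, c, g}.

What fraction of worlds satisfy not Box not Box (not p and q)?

a: Box not Box (not p and q) is F. ✓
b: Box not Box (not p and q) is T. ✗
c: Box not Box (not p and q) is T. ✗
d: Box not Box (not p and q) is T. ✗
e: Box not Box (not p and q) is F. ✓
f: Box not Box (not p and q) is T. ✗
g: Box not Box (not p and q) is F. ✓
h: Box not Box (not p and q) is T. ✗
That's 3 of 8 worlds, so 3/8.

3/8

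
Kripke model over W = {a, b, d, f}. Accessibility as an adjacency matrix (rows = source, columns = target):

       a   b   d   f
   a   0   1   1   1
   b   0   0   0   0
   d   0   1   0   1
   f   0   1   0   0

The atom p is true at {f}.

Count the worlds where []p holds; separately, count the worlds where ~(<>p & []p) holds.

For []p:
a: successors {b, d, f}; p there: b:F, d:F, f:T. ✗
b: no successors, so []p holds vacuously. ✓
d: successors {b, f}; p there: b:F, f:T. ✗
f: successors {b}; p there: b:F. ✗
— 1 world.
For ~(<>p & []p):
a: <>p & []p is F. ✓
b: <>p & []p is F. ✓
d: <>p & []p is F. ✓
f: <>p & []p is F. ✓
— 4 worlds.

1 and 4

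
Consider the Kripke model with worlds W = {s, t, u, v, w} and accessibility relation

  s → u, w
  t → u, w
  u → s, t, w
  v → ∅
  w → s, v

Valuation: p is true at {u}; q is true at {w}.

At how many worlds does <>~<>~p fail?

4

s: successors {u, w}; ~<>~p there: u:F, w:F. ✗
t: successors {u, w}; ~<>~p there: u:F, w:F. ✗
u: successors {s, t, w}; ~<>~p there: s:F, t:F, w:F. ✗
v: no successors, so <>~<>~p fails. ✗
w: successors {s, v}; ~<>~p there: s:F, v:T. ✓
Satisfying worlds: {w}.
So <>~<>~p fails at the other 4 worlds.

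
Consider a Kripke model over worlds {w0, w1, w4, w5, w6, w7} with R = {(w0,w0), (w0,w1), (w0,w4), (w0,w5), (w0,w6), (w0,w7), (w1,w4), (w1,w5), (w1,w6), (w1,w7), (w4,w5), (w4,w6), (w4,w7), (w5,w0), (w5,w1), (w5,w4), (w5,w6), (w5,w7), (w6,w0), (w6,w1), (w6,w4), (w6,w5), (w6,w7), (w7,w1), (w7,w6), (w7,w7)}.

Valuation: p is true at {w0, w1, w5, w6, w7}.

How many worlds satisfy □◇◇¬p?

w0: successors {w0, w1, w4, w5, w6, w7}; ◇◇¬p there: w0:T, w1:T, w4:T, w5:T, w6:T, w7:T. ✓
w1: successors {w4, w5, w6, w7}; ◇◇¬p there: w4:T, w5:T, w6:T, w7:T. ✓
w4: successors {w5, w6, w7}; ◇◇¬p there: w5:T, w6:T, w7:T. ✓
w5: successors {w0, w1, w4, w6, w7}; ◇◇¬p there: w0:T, w1:T, w4:T, w6:T, w7:T. ✓
w6: successors {w0, w1, w4, w5, w7}; ◇◇¬p there: w0:T, w1:T, w4:T, w5:T, w7:T. ✓
w7: successors {w1, w6, w7}; ◇◇¬p there: w1:T, w6:T, w7:T. ✓
Satisfying worlds: {w0, w1, w4, w5, w6, w7}.

6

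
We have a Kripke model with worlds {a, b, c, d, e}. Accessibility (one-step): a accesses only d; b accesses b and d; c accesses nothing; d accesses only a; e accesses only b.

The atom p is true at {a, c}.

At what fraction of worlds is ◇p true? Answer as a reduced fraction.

1/5

a: successors {d}; p there: d:F. ✗
b: successors {b, d}; p there: b:F, d:F. ✗
c: no successors, so ◇p fails. ✗
d: successors {a}; p there: a:T. ✓
e: successors {b}; p there: b:F. ✗
That's 1 of 5 worlds, so 1/5.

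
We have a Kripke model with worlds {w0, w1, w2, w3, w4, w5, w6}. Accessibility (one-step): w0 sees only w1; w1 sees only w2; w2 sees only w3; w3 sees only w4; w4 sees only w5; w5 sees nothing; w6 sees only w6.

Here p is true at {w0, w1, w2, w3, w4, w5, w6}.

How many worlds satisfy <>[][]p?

6

w0: successors {w1}; [][]p there: w1:T. ✓
w1: successors {w2}; [][]p there: w2:T. ✓
w2: successors {w3}; [][]p there: w3:T. ✓
w3: successors {w4}; [][]p there: w4:T. ✓
w4: successors {w5}; [][]p there: w5:T. ✓
w5: no successors, so <>[][]p fails. ✗
w6: successors {w6}; [][]p there: w6:T. ✓
Satisfying worlds: {w0, w1, w2, w3, w4, w6}.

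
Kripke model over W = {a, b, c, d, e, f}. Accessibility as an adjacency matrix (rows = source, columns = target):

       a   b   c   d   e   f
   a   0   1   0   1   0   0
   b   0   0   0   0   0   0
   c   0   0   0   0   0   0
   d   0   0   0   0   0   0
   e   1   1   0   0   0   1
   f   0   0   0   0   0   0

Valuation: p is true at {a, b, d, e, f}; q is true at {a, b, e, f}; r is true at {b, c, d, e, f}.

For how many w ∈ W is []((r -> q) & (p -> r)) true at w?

4

a: successors {b, d}; (r -> q) & (p -> r) there: b:T, d:F. ✗
b: no successors, so []((r -> q) & (p -> r)) holds vacuously. ✓
c: no successors, so []((r -> q) & (p -> r)) holds vacuously. ✓
d: no successors, so []((r -> q) & (p -> r)) holds vacuously. ✓
e: successors {a, b, f}; (r -> q) & (p -> r) there: a:F, b:T, f:T. ✗
f: no successors, so []((r -> q) & (p -> r)) holds vacuously. ✓
Satisfying worlds: {b, c, d, f}.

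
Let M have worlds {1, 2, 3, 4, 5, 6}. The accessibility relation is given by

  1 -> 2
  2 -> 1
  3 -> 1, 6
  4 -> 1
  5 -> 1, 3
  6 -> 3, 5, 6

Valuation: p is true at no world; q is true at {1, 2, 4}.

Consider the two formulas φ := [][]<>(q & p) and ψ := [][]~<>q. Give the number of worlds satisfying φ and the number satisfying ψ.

For [][]<>(q & p):
1: successors {2}; []<>(q & p) there: 2:F. ✗
2: successors {1}; []<>(q & p) there: 1:F. ✗
3: successors {1, 6}; []<>(q & p) there: 1:F, 6:F. ✗
4: successors {1}; []<>(q & p) there: 1:F. ✗
5: successors {1, 3}; []<>(q & p) there: 1:F, 3:F. ✗
6: successors {3, 5, 6}; []<>(q & p) there: 3:F, 5:F, 6:F. ✗
— 0 worlds.
For [][]~<>q:
1: successors {2}; []~<>q there: 2:F. ✗
2: successors {1}; []~<>q there: 1:F. ✗
3: successors {1, 6}; []~<>q there: 1:F, 6:F. ✗
4: successors {1}; []~<>q there: 1:F. ✗
5: successors {1, 3}; []~<>q there: 1:F, 3:F. ✗
6: successors {3, 5, 6}; []~<>q there: 3:F, 5:F, 6:F. ✗
— 0 worlds.

0 and 0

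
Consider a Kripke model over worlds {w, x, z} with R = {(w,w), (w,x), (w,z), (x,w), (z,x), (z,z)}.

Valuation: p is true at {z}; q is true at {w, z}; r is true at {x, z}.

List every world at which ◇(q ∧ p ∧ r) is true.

{w, z}

w: successors {w, x, z}; q ∧ p ∧ r there: w:F, x:F, z:T. ✓
x: successors {w}; q ∧ p ∧ r there: w:F. ✗
z: successors {x, z}; q ∧ p ∧ r there: x:F, z:T. ✓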